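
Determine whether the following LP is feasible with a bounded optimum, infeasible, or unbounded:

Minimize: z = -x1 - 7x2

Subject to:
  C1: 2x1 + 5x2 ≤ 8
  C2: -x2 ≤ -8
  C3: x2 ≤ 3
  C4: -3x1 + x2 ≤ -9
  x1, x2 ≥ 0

Infeasible (no feasible solution exists)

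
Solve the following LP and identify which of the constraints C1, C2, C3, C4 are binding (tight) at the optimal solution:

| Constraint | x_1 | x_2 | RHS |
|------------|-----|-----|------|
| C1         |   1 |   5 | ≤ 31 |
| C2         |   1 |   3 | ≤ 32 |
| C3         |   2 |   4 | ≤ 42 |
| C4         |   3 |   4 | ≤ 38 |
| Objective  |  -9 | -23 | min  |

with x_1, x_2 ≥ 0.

At x_1 = 6, x_2 = 5, compute slack b - a·x for each constraint:
  C1: 31 − 31 = 0  (binding)
  C2: 32 − 21 = 11  (slack)
  C3: 42 − 32 = 10  (slack)
  C4: 38 − 38 = 0  (binding)

Optimal: x_1 = 6, x_2 = 5
Binding: C1, C4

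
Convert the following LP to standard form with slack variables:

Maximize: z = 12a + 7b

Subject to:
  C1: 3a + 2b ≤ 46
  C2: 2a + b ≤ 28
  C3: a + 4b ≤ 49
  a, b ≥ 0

max z = 12a + 7b

s.t.
  3a + 2b + s1 = 46
  2a + b + s2 = 28
  a + 4b + s3 = 49
  a, b, s1, s2, s3 ≥ 0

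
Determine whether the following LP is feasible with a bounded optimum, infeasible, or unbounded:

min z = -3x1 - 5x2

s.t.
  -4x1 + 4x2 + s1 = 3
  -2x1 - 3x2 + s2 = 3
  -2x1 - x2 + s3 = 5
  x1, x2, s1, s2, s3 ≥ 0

Unbounded (objective can decrease without bound)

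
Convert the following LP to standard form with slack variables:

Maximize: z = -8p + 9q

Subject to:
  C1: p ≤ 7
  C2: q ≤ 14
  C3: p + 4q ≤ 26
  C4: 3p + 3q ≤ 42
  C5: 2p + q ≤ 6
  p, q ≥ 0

max z = -8p + 9q

s.t.
  p + s1 = 7
  q + s2 = 14
  p + 4q + s3 = 26
  3p + 3q + s4 = 42
  2p + q + s5 = 6
  p, q, s1, s2, s3, s4, s5 ≥ 0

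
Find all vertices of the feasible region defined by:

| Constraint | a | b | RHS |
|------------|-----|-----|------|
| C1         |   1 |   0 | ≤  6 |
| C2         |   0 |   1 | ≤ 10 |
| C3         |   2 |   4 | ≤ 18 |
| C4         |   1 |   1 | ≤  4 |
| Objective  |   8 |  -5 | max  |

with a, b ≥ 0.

(0, 0), (4, 0), (0, 4)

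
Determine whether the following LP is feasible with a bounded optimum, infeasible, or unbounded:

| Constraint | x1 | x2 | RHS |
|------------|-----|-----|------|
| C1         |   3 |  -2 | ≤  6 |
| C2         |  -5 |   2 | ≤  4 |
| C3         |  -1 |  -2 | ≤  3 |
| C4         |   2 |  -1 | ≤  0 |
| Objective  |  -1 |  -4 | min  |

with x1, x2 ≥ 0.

Unbounded (objective can decrease without bound)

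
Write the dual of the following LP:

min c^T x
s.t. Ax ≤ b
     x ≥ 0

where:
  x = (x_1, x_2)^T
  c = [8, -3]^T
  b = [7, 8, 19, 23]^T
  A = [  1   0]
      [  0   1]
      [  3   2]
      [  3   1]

Primal min cᵀx s.t. Ax ≤ b, x ≥ 0  →  Dual max −bᵀy s.t. Aᵀy ≥ −c, y ≥ 0.

Maximize: z = -7y1 - 8y2 - 19y3 - 23y4

Subject to:
  y1 + 3y3 + 3y4 ≥ -8
  y2 + 2y3 + y4 ≥ 3
  y1, y2, y3, y4 ≥ 0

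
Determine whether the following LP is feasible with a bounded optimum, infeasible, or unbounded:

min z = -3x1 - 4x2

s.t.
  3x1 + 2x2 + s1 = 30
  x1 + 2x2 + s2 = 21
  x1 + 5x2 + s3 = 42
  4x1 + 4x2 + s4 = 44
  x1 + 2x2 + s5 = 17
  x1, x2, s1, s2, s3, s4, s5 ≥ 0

Feasible with a bounded optimal solution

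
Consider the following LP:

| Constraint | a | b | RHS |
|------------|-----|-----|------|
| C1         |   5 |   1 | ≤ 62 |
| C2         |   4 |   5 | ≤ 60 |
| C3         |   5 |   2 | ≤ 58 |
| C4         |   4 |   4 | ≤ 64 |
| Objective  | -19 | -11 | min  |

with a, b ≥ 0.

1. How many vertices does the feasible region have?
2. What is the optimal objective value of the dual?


1. 4
2. -234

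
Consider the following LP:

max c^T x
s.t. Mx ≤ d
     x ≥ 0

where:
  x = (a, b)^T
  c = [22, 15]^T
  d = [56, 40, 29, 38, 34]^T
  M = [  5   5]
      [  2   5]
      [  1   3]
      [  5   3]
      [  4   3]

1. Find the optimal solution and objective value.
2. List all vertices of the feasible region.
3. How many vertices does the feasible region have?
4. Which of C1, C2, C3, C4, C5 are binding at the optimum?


1. a = 4, b = 6, z = 178
2. (0, 0), (7.6, 0), (4, 6), (3.571, 6.571), (0, 8)
3. 5
4. C4, C5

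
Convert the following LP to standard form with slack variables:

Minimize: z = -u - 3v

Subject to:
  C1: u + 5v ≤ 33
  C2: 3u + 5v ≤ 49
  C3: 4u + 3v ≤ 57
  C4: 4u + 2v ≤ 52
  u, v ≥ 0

min z = -u - 3v

s.t.
  u + 5v + s1 = 33
  3u + 5v + s2 = 49
  4u + 3v + s3 = 57
  4u + 2v + s4 = 52
  u, v, s1, s2, s3, s4 ≥ 0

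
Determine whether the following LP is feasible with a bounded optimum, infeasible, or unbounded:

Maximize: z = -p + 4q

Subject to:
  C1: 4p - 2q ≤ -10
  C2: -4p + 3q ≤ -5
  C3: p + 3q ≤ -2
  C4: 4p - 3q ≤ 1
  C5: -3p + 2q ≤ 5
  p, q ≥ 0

Infeasible (no feasible solution exists)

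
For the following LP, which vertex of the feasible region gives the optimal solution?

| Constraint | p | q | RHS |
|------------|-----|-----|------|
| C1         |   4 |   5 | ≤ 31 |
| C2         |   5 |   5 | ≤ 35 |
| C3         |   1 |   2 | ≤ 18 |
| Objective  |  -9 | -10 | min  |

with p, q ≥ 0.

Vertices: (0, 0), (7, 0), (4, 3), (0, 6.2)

Evaluate the objective at each vertex of the feasible region:
  z(0, 0) = 0
  z(7, 0) = -63
  z(4, 3) = -66  ←
  z(0, 6.2) = -62
The minimum is at p = 4, q = 3.

(4, 3)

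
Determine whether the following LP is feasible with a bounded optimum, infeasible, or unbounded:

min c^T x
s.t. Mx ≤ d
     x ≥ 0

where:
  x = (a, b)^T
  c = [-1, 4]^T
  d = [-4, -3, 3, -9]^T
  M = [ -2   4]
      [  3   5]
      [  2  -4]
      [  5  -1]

Infeasible (no feasible solution exists)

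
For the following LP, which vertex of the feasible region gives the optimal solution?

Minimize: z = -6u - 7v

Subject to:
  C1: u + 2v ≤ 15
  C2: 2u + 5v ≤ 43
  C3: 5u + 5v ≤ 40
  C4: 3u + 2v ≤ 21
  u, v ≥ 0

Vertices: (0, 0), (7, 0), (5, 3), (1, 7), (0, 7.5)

Evaluate the objective at each vertex of the feasible region:
  z(0, 0) = 0
  z(7, 0) = -42
  z(5, 3) = -51
  z(1, 7) = -55  ←
  z(0, 7.5) = -52.5
The minimum is at u = 1, v = 7.

(1, 7)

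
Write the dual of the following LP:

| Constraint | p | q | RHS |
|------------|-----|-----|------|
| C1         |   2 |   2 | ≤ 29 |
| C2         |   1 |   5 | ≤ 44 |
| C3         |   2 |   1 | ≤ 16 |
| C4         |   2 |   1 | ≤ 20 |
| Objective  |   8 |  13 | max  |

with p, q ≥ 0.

Primal max cᵀx s.t. Ax ≤ b, x ≥ 0  →  Dual min bᵀy s.t. Aᵀy ≥ c, y ≥ 0.

Minimize: z = 29y1 + 44y2 + 16y3 + 20y4

Subject to:
  2y1 + y2 + 2y3 + 2y4 ≥ 8
  2y1 + 5y2 + y3 + y4 ≥ 13
  y1, y2, y3, y4 ≥ 0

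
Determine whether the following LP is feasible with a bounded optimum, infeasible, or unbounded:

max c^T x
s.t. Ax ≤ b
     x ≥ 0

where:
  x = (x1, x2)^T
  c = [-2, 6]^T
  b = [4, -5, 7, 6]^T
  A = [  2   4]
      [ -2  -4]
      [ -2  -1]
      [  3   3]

Infeasible (no feasible solution exists)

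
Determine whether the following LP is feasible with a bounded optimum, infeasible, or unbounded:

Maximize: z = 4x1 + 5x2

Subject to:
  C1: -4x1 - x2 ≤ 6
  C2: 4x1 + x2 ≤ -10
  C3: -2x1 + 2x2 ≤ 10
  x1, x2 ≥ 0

Infeasible (no feasible solution exists)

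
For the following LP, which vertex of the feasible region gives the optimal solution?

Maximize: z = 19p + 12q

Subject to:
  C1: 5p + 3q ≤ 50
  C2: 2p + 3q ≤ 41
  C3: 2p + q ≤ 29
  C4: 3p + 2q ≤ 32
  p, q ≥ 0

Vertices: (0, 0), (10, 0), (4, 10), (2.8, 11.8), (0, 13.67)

Evaluate the objective at each vertex of the feasible region:
  z(0, 0) = 0
  z(10, 0) = 190
  z(4, 10) = 196  ←
  z(2.8, 11.8) = 194.8
  z(0, 13.67) = 164
The maximum is at p = 4, q = 10.

(4, 10)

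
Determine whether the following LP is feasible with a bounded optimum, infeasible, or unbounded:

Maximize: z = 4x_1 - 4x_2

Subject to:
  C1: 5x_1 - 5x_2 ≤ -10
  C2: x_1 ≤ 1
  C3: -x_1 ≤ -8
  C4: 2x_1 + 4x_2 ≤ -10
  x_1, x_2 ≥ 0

Infeasible (no feasible solution exists)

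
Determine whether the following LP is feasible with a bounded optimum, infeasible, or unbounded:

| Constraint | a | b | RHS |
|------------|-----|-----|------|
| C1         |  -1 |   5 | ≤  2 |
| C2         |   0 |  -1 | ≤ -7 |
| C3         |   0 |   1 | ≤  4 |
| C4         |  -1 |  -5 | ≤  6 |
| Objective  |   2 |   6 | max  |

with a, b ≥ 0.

Infeasible (no feasible solution exists)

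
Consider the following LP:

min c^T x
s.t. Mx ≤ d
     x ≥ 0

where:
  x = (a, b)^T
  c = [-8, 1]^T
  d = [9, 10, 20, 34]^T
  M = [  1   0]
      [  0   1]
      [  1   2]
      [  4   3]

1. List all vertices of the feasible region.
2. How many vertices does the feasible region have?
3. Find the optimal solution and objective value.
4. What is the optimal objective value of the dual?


1. (0, 0), (8.5, 0), (1.6, 9.2), (0, 10)
2. 4
3. a = 8.5, b = 0, z = -68
4. -68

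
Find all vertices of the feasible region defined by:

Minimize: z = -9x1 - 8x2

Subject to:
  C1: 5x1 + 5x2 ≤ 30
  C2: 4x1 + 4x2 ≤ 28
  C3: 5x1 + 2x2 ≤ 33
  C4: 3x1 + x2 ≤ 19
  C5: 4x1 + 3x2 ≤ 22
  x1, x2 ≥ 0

(0, 0), (5.5, 0), (4, 2), (0, 6)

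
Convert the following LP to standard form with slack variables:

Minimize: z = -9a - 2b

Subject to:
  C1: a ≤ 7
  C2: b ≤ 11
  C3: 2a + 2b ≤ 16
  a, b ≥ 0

min z = -9a - 2b

s.t.
  a + s1 = 7
  b + s2 = 11
  2a + 2b + s3 = 16
  a, b, s1, s2, s3 ≥ 0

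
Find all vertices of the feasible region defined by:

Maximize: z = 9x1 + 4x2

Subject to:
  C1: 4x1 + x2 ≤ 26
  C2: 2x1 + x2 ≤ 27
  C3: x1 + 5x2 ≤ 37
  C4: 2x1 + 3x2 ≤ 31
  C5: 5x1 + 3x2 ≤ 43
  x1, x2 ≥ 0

(0, 0), (6.5, 0), (5, 6), (4.727, 6.455), (0, 7.4)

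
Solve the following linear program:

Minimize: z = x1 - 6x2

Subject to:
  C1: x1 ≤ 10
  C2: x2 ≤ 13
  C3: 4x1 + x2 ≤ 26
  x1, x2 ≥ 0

Evaluate the objective at each vertex of the feasible region:
  z(0, 0) = 0
  z(6.5, 0) = 6.5
  z(3.25, 13) = -74.75
  z(0, 13) = -78  ←
The minimum is at x1 = 0, x2 = 13.

x1 = 0, x2 = 13, z = -78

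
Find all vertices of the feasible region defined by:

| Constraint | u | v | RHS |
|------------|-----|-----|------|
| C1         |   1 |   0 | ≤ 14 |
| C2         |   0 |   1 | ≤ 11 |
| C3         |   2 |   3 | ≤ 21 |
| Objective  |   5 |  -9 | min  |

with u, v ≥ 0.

(0, 0), (10.5, 0), (0, 7)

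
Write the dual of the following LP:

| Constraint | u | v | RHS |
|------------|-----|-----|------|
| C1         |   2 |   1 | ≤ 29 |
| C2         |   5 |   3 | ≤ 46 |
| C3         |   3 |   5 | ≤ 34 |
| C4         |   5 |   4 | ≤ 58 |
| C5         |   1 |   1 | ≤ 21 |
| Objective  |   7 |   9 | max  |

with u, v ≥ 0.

Primal max cᵀx s.t. Ax ≤ b, x ≥ 0  →  Dual min bᵀy s.t. Aᵀy ≥ c, y ≥ 0.

Minimize: z = 29y1 + 46y2 + 34y3 + 58y4 + 21y5

Subject to:
  2y1 + 5y2 + 3y3 + 5y4 + y5 ≥ 7
  y1 + 3y2 + 5y3 + 4y4 + y5 ≥ 9
  y1, y2, y3, y4, y5 ≥ 0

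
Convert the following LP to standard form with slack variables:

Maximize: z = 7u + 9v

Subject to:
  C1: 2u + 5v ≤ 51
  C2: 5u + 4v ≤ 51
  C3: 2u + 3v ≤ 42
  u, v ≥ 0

max z = 7u + 9v

s.t.
  2u + 5v + s1 = 51
  5u + 4v + s2 = 51
  2u + 3v + s3 = 42
  u, v, s1, s2, s3 ≥ 0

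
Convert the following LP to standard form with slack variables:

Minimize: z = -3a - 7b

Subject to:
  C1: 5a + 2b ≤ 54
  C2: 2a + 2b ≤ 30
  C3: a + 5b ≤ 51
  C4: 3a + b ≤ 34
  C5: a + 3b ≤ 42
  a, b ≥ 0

min z = -3a - 7b

s.t.
  5a + 2b + s1 = 54
  2a + 2b + s2 = 30
  a + 5b + s3 = 51
  3a + b + s4 = 34
  a + 3b + s5 = 42
  a, b, s1, s2, s3, s4, s5 ≥ 0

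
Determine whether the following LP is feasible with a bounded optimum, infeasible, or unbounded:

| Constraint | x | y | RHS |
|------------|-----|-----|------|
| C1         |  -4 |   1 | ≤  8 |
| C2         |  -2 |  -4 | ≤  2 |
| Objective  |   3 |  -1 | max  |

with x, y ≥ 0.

Unbounded (objective can increase without bound)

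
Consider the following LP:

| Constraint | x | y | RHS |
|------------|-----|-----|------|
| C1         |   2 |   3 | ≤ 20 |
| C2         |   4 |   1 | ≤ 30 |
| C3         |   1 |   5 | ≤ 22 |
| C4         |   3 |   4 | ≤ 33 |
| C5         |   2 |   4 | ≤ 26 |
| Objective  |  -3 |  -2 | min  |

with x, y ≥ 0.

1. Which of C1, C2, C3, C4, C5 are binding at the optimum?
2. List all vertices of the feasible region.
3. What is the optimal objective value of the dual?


1. C1, C2
2. (0, 0), (7.5, 0), (7, 2), (4.857, 3.429), (0, 4.4)
3. -25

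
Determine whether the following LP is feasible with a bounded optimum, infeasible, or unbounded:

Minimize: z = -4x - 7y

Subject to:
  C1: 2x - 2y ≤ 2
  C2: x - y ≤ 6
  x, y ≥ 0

Unbounded (objective can decrease without bound)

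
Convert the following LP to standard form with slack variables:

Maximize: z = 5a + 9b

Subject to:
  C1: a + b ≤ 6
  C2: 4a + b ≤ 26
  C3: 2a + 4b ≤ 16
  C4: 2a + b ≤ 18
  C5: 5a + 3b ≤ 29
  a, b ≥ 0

max z = 5a + 9b

s.t.
  a + b + s1 = 6
  4a + b + s2 = 26
  2a + 4b + s3 = 16
  2a + b + s4 = 18
  5a + 3b + s5 = 29
  a, b, s1, s2, s3, s4, s5 ≥ 0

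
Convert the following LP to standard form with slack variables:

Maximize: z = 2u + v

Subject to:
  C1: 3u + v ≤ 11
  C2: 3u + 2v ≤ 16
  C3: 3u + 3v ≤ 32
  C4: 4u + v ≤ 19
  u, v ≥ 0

max z = 2u + v

s.t.
  3u + v + s1 = 11
  3u + 2v + s2 = 16
  3u + 3v + s3 = 32
  4u + v + s4 = 19
  u, v, s1, s2, s3, s4 ≥ 0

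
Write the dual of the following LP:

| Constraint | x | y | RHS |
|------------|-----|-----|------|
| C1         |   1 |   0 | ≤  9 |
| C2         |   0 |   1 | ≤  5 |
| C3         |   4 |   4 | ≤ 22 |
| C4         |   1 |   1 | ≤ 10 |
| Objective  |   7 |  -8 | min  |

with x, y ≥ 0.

Primal min cᵀx s.t. Ax ≤ b, x ≥ 0  →  Dual max −bᵀy s.t. Aᵀy ≥ −c, y ≥ 0.

Maximize: z = -9y1 - 5y2 - 22y3 - 10y4

Subject to:
  y1 + 4y3 + y4 ≥ -7
  y2 + 4y3 + y4 ≥ 8
  y1, y2, y3, y4 ≥ 0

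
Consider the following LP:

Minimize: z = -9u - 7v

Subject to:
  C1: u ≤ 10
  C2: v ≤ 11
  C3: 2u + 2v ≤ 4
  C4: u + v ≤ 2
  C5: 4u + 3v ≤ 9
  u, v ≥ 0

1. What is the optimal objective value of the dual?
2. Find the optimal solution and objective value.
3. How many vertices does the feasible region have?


1. -18
2. u = 2, v = 0, z = -18
3. 3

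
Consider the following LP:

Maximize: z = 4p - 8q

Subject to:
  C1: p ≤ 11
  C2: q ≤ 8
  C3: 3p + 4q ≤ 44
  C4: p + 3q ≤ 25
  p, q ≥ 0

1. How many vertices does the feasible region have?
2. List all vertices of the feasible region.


1. 6
2. (0, 0), (11, 0), (11, 2.75), (6.4, 6.2), (1, 8), (0, 8)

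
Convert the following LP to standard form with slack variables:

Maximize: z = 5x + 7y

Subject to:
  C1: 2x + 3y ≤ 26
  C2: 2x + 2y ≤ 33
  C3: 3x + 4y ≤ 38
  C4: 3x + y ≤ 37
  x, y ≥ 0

max z = 5x + 7y

s.t.
  2x + 3y + s1 = 26
  2x + 2y + s2 = 33
  3x + 4y + s3 = 38
  3x + y + s4 = 37
  x, y, s1, s2, s3, s4 ≥ 0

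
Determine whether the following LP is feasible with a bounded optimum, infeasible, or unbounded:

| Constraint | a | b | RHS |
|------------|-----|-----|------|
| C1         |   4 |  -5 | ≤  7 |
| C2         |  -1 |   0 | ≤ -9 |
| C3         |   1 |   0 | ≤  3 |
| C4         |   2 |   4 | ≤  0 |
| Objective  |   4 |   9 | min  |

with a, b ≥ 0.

Infeasible (no feasible solution exists)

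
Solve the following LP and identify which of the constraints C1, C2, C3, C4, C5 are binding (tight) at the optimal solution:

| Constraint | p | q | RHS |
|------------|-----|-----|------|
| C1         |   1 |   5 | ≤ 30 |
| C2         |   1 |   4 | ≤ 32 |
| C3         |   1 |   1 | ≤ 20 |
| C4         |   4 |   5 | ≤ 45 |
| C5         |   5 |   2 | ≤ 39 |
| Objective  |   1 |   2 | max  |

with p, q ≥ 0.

At p = 5, q = 5, compute slack b - a·x for each constraint:
  C1: 30 − 30 = 0  (binding)
  C2: 32 − 25 = 7  (slack)
  C3: 20 − 10 = 10  (slack)
  C4: 45 − 45 = 0  (binding)
  C5: 39 − 35 = 4  (slack)

Optimal: p = 5, q = 5
Binding: C1, C4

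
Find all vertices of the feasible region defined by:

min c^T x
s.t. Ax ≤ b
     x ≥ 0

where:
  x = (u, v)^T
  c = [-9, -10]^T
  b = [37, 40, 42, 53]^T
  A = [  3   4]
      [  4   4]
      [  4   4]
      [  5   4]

(0, 0), (10, 0), (3, 7), (0, 9.25)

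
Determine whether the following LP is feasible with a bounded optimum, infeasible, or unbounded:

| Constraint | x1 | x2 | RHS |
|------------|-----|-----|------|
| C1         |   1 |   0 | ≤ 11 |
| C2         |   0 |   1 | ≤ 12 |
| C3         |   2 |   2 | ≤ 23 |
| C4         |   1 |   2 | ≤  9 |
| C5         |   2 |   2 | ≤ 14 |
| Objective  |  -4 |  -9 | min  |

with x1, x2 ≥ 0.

Feasible with a bounded optimal solution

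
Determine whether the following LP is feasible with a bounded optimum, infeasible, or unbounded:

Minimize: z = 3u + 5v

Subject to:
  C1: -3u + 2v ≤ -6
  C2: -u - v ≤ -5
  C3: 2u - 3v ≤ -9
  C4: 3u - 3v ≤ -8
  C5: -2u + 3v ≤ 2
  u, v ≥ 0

Infeasible (no feasible solution exists)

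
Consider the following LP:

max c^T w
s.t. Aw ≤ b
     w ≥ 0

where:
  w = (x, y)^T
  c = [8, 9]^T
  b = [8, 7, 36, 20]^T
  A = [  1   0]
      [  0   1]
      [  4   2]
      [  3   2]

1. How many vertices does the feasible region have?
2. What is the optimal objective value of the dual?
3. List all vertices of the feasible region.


1. 4
2. 79
3. (0, 0), (6.667, 0), (2, 7), (0, 7)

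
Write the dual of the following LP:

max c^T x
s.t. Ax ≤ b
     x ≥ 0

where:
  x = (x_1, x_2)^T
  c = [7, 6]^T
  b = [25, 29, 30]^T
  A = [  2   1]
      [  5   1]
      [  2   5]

Primal max cᵀx s.t. Ax ≤ b, x ≥ 0  →  Dual min bᵀy s.t. Aᵀy ≥ c, y ≥ 0.

Minimize: z = 25y1 + 29y2 + 30y3

Subject to:
  2y1 + 5y2 + 2y3 ≥ 7
  y1 + y2 + 5y3 ≥ 6
  y1, y2, y3 ≥ 0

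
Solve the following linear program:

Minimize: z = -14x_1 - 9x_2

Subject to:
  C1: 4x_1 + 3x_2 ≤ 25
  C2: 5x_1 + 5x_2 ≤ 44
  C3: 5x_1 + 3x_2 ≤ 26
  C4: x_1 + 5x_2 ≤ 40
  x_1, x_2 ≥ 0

Evaluate the objective at each vertex of the feasible region:
  z(0, 0) = 0
  z(5.2, 0) = -72.8
  z(1, 7) = -77  ←
  z(0.2941, 7.941) = -75.59
  z(0, 8) = -72
The minimum is at x_1 = 1, x_2 = 7.

x_1 = 1, x_2 = 7, z = -77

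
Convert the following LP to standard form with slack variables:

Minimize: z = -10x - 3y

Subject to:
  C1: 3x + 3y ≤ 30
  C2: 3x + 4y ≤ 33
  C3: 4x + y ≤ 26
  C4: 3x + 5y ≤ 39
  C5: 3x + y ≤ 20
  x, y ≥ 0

min z = -10x - 3y

s.t.
  3x + 3y + s1 = 30
  3x + 4y + s2 = 33
  4x + y + s3 = 26
  3x + 5y + s4 = 39
  3x + y + s5 = 20
  x, y, s1, s2, s3, s4, s5 ≥ 0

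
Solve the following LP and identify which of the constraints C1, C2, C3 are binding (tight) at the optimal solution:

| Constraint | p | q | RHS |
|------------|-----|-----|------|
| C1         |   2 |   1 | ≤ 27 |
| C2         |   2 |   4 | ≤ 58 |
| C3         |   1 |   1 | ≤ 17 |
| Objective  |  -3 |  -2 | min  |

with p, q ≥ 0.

At p = 10, q = 7, compute slack b - a·x for each constraint:
  C1: 27 − 27 = 0  (binding)
  C2: 58 − 48 = 10  (slack)
  C3: 17 − 17 = 0  (binding)

Optimal: p = 10, q = 7
Binding: C1, C3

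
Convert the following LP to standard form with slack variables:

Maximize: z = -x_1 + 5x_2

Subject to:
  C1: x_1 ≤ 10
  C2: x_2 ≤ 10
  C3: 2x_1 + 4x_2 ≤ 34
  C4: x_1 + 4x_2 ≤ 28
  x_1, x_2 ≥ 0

max z = -x_1 + 5x_2

s.t.
  x_1 + s1 = 10
  x_2 + s2 = 10
  2x_1 + 4x_2 + s3 = 34
  x_1 + 4x_2 + s4 = 28
  x_1, x_2, s1, s2, s3, s4 ≥ 0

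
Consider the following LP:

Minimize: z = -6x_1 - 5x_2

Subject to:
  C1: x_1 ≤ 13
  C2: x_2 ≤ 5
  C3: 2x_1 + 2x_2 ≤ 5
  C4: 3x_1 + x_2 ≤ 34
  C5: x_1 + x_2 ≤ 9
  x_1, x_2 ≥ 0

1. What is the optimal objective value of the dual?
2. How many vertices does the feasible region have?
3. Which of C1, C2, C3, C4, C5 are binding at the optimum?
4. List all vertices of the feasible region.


1. -15
2. 3
3. C3
4. (0, 0), (2.5, 0), (0, 2.5)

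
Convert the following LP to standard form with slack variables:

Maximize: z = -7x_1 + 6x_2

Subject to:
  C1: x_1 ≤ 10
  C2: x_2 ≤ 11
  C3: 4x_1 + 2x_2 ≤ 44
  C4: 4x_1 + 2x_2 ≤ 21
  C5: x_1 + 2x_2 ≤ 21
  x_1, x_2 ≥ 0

max z = -7x_1 + 6x_2

s.t.
  x_1 + s1 = 10
  x_2 + s2 = 11
  4x_1 + 2x_2 + s3 = 44
  4x_1 + 2x_2 + s4 = 21
  x_1 + 2x_2 + s5 = 21
  x_1, x_2, s1, s2, s3, s4, s5 ≥ 0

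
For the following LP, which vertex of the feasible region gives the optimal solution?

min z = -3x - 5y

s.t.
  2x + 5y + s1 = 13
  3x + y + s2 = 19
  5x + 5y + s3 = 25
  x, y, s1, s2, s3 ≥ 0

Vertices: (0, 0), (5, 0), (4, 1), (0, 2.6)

Evaluate the objective at each vertex of the feasible region:
  z(0, 0) = 0
  z(5, 0) = -15
  z(4, 1) = -17  ←
  z(0, 2.6) = -13
The minimum is at x = 4, y = 1.

(4, 1)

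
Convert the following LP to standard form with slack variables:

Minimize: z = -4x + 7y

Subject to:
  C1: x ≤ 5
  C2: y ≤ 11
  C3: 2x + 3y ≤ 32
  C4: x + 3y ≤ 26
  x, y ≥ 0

min z = -4x + 7y

s.t.
  x + s1 = 5
  y + s2 = 11
  2x + 3y + s3 = 32
  x + 3y + s4 = 26
  x, y, s1, s2, s3, s4 ≥ 0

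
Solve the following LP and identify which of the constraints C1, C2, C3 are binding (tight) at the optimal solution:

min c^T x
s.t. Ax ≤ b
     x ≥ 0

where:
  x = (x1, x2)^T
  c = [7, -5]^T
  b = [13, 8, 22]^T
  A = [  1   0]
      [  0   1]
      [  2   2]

At x1 = 0, x2 = 8, compute slack b - a·x for each constraint:
  C1: 13 − 0 = 13  (slack)
  C2: 8 − 8 = 0  (binding)
  C3: 22 − 16 = 6  (slack)

Optimal: x1 = 0, x2 = 8
Binding: C2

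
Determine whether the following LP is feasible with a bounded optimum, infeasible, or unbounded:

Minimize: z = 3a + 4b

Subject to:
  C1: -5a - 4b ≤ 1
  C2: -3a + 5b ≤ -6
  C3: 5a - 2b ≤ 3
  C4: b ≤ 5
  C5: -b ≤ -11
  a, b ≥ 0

Infeasible (no feasible solution exists)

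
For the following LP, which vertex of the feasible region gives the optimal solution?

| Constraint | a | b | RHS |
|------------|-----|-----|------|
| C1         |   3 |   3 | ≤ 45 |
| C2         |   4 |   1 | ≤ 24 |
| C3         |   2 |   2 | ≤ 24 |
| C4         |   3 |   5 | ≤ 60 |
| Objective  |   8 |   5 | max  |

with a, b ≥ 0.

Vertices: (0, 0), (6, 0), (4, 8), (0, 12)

Evaluate the objective at each vertex of the feasible region:
  z(0, 0) = 0
  z(6, 0) = 48
  z(4, 8) = 72  ←
  z(0, 12) = 60
The maximum is at a = 4, b = 8.

(4, 8)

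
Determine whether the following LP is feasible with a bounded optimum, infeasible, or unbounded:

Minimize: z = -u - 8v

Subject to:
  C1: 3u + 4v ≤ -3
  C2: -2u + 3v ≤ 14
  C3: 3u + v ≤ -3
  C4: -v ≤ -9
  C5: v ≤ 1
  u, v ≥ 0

Infeasible (no feasible solution exists)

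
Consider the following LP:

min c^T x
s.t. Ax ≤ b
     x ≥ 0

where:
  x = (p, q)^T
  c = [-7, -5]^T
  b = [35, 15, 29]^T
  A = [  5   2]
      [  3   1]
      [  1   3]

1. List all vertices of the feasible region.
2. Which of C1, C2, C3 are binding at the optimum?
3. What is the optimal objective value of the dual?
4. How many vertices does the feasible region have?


1. (0, 0), (5, 0), (2, 9), (0, 9.667)
2. C2, C3
3. -59
4. 4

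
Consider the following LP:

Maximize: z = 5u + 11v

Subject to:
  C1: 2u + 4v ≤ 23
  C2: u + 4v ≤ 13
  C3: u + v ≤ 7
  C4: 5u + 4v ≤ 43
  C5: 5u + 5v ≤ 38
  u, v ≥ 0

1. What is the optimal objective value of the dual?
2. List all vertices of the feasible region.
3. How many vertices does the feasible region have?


1. 47
2. (0, 0), (7, 0), (5, 2), (0, 3.25)
3. 4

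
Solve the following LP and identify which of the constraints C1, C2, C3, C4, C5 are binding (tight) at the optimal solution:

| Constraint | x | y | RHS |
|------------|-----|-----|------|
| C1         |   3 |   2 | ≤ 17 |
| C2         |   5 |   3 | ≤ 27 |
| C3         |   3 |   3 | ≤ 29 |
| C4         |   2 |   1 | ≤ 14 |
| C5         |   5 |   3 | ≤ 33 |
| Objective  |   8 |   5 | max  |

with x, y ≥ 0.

At x = 3, y = 4, compute slack b - a·x for each constraint:
  C1: 17 − 17 = 0  (binding)
  C2: 27 − 27 = 0  (binding)
  C3: 29 − 21 = 8  (slack)
  C4: 14 − 10 = 4  (slack)
  C5: 33 − 27 = 6  (slack)

Optimal: x = 3, y = 4
Binding: C1, C2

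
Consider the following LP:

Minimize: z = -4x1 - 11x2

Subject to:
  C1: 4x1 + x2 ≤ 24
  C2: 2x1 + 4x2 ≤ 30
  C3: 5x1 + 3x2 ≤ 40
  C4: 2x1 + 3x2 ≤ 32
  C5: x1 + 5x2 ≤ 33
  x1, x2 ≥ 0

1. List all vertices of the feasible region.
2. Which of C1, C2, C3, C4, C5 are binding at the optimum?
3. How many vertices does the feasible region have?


1. (0, 0), (6, 0), (4.714, 5.143), (3, 6), (0, 6.6)
2. C2, C5
3. 5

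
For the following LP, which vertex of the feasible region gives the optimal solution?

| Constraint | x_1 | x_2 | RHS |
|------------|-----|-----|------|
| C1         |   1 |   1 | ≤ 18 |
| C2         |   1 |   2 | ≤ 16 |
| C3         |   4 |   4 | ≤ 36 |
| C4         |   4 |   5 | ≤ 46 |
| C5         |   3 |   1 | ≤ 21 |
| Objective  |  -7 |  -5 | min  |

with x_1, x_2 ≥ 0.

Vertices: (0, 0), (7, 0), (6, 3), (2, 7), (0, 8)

Evaluate the objective at each vertex of the feasible region:
  z(0, 0) = 0
  z(7, 0) = -49
  z(6, 3) = -57  ←
  z(2, 7) = -49
  z(0, 8) = -40
The minimum is at x_1 = 6, x_2 = 3.

(6, 3)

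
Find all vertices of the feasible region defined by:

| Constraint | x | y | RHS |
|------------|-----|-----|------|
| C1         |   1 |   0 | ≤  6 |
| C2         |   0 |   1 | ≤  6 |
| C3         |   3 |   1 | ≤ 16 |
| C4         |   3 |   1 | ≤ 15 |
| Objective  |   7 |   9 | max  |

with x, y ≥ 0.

(0, 0), (5, 0), (3, 6), (0, 6)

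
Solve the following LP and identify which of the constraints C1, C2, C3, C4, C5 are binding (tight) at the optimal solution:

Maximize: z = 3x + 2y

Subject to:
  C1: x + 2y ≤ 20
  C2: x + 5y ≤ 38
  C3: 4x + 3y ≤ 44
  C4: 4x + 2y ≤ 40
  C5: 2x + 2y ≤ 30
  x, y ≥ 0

At x = 8, y = 4, compute slack b - a·x for each constraint:
  C1: 20 − 16 = 4  (slack)
  C2: 38 − 28 = 10  (slack)
  C3: 44 − 44 = 0  (binding)
  C4: 40 − 40 = 0  (binding)
  C5: 30 − 24 = 6  (slack)

Optimal: x = 8, y = 4
Binding: C3, C4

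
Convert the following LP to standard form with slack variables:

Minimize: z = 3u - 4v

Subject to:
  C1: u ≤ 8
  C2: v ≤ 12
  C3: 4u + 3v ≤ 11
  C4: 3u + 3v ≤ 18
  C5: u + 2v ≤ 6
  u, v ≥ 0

min z = 3u - 4v

s.t.
  u + s1 = 8
  v + s2 = 12
  4u + 3v + s3 = 11
  3u + 3v + s4 = 18
  u + 2v + s5 = 6
  u, v, s1, s2, s3, s4, s5 ≥ 0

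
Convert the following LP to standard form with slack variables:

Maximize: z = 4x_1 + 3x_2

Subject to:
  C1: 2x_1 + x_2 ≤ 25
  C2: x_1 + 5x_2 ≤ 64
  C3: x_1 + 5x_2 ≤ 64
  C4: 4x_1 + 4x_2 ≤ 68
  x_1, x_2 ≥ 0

max z = 4x_1 + 3x_2

s.t.
  2x_1 + x_2 + s1 = 25
  x_1 + 5x_2 + s2 = 64
  x_1 + 5x_2 + s3 = 64
  4x_1 + 4x_2 + s4 = 68
  x_1, x_2, s1, s2, s3, s4 ≥ 0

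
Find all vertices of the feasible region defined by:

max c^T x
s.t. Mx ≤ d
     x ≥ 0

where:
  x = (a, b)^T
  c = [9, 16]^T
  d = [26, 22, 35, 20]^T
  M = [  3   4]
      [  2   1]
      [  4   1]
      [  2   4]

(0, 0), (8.667, 0), (6, 2), (0, 5)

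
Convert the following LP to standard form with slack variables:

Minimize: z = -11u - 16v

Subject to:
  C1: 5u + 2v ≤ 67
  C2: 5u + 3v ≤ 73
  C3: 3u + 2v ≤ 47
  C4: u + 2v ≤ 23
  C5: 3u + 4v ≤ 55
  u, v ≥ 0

min z = -11u - 16v

s.t.
  5u + 2v + s1 = 67
  5u + 3v + s2 = 73
  3u + 2v + s3 = 47
  u + 2v + s4 = 23
  3u + 4v + s5 = 55
  u, v, s1, s2, s3, s4, s5 ≥ 0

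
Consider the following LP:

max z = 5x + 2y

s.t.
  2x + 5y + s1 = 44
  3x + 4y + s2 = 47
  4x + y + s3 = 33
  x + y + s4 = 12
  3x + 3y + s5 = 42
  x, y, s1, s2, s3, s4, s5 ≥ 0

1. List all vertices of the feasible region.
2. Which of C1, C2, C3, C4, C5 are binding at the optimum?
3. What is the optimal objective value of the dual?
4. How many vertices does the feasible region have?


1. (0, 0), (8.25, 0), (7, 5), (5.333, 6.667), (0, 8.8)
2. C3, C4
3. 45
4. 5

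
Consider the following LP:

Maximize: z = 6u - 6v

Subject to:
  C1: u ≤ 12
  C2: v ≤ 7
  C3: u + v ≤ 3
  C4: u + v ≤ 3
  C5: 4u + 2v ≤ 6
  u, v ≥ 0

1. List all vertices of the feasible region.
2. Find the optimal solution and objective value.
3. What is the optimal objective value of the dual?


1. (0, 0), (1.5, 0), (0, 3)
2. u = 1.5, v = 0, z = 9
3. 9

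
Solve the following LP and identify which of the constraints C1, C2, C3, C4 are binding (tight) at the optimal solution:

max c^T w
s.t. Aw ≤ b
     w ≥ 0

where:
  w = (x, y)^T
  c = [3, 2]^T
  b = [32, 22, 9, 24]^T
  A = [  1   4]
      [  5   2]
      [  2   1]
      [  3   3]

At x = 1, y = 7, compute slack b - a·x for each constraint:
  C1: 32 − 29 = 3  (slack)
  C2: 22 − 19 = 3  (slack)
  C3: 9 − 9 = 0  (binding)
  C4: 24 − 24 = 0  (binding)

Optimal: x = 1, y = 7
Binding: C3, C4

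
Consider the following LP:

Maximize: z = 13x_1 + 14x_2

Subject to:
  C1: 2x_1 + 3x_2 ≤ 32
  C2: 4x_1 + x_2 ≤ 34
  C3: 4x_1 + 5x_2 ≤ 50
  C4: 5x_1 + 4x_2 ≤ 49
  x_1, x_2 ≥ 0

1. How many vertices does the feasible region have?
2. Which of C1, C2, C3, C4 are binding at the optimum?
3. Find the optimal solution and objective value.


1. 5
2. C3, C4
3. x_1 = 5, x_2 = 6, z = 149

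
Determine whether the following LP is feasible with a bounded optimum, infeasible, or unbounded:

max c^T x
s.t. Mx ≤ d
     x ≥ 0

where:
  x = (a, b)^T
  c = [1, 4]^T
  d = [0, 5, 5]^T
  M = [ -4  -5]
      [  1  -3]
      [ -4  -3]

Unbounded (objective can increase without bound)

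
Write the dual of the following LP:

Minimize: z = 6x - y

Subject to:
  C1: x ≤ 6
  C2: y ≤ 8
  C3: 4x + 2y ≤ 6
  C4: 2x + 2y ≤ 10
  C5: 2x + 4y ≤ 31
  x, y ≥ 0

Primal min cᵀx s.t. Ax ≤ b, x ≥ 0  →  Dual max −bᵀy s.t. Aᵀy ≥ −c, y ≥ 0.

Maximize: z = -6y1 - 8y2 - 6y3 - 10y4 - 31y5

Subject to:
  y1 + 4y3 + 2y4 + 2y5 ≥ -6
  y2 + 2y3 + 2y4 + 4y5 ≥ 1
  y1, y2, y3, y4, y5 ≥ 0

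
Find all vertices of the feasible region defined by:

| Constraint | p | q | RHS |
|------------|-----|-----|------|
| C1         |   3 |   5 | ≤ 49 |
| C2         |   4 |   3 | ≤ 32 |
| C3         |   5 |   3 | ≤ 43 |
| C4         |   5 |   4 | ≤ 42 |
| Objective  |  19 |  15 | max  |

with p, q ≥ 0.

(0, 0), (8, 0), (2, 8), (1.077, 9.154), (0, 9.8)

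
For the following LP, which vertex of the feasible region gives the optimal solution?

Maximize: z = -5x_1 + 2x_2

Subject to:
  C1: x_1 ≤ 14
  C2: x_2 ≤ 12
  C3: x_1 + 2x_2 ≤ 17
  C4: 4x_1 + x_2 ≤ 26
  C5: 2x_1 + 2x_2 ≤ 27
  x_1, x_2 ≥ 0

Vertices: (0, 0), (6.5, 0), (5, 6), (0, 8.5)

Evaluate the objective at each vertex of the feasible region:
  z(0, 0) = 0
  z(6.5, 0) = -32.5
  z(5, 6) = -13
  z(0, 8.5) = 17  ←
The maximum is at x_1 = 0, x_2 = 8.5.

(0, 8.5)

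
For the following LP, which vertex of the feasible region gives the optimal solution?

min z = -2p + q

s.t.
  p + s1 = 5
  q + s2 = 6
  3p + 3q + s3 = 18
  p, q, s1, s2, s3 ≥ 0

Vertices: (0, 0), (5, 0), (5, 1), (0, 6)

Evaluate the objective at each vertex of the feasible region:
  z(0, 0) = 0
  z(5, 0) = -10  ←
  z(5, 1) = -9
  z(0, 6) = 6
The minimum is at p = 5, q = 0.

(5, 0)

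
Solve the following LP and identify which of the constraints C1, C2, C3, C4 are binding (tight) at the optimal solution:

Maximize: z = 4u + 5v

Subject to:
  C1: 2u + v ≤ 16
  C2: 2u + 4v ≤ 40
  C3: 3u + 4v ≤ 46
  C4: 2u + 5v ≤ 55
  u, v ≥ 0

At u = 4, v = 8, compute slack b - a·x for each constraint:
  C1: 16 − 16 = 0  (binding)
  C2: 40 − 40 = 0  (binding)
  C3: 46 − 44 = 2  (slack)
  C4: 55 − 48 = 7  (slack)

Optimal: u = 4, v = 8
Binding: C1, C2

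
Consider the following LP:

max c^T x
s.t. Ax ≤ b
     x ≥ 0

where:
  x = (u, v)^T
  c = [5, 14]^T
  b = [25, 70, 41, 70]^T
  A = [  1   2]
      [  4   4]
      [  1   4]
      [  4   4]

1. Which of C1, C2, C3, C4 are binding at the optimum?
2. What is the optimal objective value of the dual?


1. C1, C3
2. 157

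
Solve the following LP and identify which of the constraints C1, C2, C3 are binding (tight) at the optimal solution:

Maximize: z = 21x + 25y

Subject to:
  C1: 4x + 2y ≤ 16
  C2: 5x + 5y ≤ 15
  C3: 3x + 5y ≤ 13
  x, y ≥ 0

At x = 1, y = 2, compute slack b - a·x for each constraint:
  C1: 16 − 8 = 8  (slack)
  C2: 15 − 15 = 0  (binding)
  C3: 13 − 13 = 0  (binding)

Optimal: x = 1, y = 2
Binding: C2, C3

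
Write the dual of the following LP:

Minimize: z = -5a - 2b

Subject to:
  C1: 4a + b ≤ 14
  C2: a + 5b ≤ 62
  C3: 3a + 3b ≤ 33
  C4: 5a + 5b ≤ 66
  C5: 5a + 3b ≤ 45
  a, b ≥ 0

Primal min cᵀx s.t. Ax ≤ b, x ≥ 0  →  Dual max −bᵀy s.t. Aᵀy ≥ −c, y ≥ 0.

Maximize: z = -14y1 - 62y2 - 33y3 - 66y4 - 45y5

Subject to:
  4y1 + y2 + 3y3 + 5y4 + 5y5 ≥ 5
  y1 + 5y2 + 3y3 + 5y4 + 3y5 ≥ 2
  y1, y2, y3, y4, y5 ≥ 0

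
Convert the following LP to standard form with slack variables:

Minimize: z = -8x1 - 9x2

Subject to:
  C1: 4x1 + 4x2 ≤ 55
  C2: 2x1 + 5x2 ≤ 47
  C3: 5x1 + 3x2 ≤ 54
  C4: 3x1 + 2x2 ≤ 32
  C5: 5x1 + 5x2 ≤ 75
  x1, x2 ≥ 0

min z = -8x1 - 9x2

s.t.
  4x1 + 4x2 + s1 = 55
  2x1 + 5x2 + s2 = 47
  5x1 + 3x2 + s3 = 54
  3x1 + 2x2 + s4 = 32
  5x1 + 5x2 + s5 = 75
  x1, x2, s1, s2, s3, s4, s5 ≥ 0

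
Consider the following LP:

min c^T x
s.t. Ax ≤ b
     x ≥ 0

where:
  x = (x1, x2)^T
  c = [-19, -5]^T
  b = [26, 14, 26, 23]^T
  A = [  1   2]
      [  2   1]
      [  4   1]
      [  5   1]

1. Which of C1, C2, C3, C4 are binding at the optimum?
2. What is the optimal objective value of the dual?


1. C2, C4
2. -97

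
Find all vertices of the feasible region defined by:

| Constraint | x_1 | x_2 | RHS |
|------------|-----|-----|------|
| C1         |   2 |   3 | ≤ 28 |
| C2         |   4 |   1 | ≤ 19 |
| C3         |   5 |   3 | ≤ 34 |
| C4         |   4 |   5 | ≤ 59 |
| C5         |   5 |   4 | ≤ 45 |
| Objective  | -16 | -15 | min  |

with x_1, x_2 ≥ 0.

(0, 0), (4.75, 0), (3.286, 5.857), (2, 8), (0, 9.333)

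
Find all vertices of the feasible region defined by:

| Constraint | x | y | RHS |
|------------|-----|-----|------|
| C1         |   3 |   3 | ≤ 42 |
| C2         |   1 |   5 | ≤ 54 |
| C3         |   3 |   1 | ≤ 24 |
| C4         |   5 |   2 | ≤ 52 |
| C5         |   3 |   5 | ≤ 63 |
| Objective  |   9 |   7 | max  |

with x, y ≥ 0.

(0, 0), (8, 0), (5, 9), (4, 10), (0, 10.8)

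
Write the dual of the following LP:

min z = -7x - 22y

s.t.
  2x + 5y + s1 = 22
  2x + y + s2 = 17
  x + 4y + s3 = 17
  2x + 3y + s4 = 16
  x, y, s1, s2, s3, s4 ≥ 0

Primal min cᵀx s.t. Ax ≤ b, x ≥ 0  →  Dual max −bᵀy s.t. Aᵀy ≥ −c, y ≥ 0.

Maximize: z = -22y1 - 17y2 - 17y3 - 16y4

Subject to:
  2y1 + 2y2 + y3 + 2y4 ≥ 7
  5y1 + y2 + 4y3 + 3y4 ≥ 22
  y1, y2, y3, y4 ≥ 0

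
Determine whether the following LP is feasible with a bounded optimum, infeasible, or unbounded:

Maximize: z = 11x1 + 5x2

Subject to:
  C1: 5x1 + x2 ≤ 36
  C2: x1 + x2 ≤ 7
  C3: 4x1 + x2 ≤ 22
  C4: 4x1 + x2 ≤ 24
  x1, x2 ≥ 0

Feasible with a bounded optimal solution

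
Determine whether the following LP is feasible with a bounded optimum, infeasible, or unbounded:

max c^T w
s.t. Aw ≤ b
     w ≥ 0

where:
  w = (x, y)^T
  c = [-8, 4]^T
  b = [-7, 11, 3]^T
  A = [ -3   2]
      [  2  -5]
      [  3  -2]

Infeasible (no feasible solution exists)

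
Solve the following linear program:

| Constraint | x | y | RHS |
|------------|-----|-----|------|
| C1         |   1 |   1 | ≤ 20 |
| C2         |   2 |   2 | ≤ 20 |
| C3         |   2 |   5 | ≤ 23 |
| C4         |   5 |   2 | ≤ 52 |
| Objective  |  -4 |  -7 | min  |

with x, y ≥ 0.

Evaluate the objective at each vertex of the feasible region:
  z(0, 0) = 0
  z(10, 0) = -40
  z(9, 1) = -43  ←
  z(0, 4.6) = -32.2
The minimum is at x = 9, y = 1.

x = 9, y = 1, z = -43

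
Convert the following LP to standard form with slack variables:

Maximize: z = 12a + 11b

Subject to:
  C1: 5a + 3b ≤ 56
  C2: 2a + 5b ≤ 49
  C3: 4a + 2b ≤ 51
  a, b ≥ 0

max z = 12a + 11b

s.t.
  5a + 3b + s1 = 56
  2a + 5b + s2 = 49
  4a + 2b + s3 = 51
  a, b, s1, s2, s3 ≥ 0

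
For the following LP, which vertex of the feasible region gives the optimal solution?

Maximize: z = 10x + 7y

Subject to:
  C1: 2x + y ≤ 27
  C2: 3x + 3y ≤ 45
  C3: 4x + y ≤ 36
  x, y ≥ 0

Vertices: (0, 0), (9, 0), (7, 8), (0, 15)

Evaluate the objective at each vertex of the feasible region:
  z(0, 0) = 0
  z(9, 0) = 90
  z(7, 8) = 126  ←
  z(0, 15) = 105
The maximum is at x = 7, y = 8.

(7, 8)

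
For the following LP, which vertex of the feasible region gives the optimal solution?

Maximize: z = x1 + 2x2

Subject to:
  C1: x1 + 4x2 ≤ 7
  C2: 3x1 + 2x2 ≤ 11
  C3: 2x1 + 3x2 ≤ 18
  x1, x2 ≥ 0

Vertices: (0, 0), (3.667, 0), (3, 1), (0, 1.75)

Evaluate the objective at each vertex of the feasible region:
  z(0, 0) = 0
  z(3.667, 0) = 3.667
  z(3, 1) = 5  ←
  z(0, 1.75) = 3.5
The maximum is at x1 = 3, x2 = 1.

(3, 1)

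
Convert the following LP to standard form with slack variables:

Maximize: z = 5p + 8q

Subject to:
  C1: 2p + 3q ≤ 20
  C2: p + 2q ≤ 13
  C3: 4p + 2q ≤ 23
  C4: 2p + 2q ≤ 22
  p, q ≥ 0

max z = 5p + 8q

s.t.
  2p + 3q + s1 = 20
  p + 2q + s2 = 13
  4p + 2q + s3 = 23
  2p + 2q + s4 = 22
  p, q, s1, s2, s3, s4 ≥ 0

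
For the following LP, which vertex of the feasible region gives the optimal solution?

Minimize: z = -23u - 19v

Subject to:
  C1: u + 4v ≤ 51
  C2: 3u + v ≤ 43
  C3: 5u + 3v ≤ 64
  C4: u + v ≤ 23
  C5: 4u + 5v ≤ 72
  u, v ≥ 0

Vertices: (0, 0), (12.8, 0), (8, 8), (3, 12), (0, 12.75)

Evaluate the objective at each vertex of the feasible region:
  z(0, 0) = 0
  z(12.8, 0) = -294.4
  z(8, 8) = -336  ←
  z(3, 12) = -297
  z(0, 12.75) = -242.2
The minimum is at u = 8, v = 8.

(8, 8)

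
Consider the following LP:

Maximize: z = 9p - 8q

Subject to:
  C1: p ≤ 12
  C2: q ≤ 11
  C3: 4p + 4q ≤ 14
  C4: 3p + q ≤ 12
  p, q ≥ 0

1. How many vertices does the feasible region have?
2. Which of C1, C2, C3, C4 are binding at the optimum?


1. 3
2. C3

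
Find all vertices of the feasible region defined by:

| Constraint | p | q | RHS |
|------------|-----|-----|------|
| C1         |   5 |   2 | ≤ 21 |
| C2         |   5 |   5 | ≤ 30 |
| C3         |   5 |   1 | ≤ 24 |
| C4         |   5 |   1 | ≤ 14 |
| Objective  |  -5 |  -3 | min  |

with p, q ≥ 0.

(0, 0), (2.8, 0), (2, 4), (0, 6)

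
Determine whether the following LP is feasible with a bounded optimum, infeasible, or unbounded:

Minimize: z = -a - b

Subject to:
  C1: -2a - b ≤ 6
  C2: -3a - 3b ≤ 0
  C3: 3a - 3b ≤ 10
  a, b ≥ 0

Unbounded (objective can decrease without bound)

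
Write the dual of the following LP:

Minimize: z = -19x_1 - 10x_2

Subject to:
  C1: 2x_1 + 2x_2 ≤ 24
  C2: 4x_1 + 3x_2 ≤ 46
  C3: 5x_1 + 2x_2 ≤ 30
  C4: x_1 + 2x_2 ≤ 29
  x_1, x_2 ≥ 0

Primal min cᵀx s.t. Ax ≤ b, x ≥ 0  →  Dual max −bᵀy s.t. Aᵀy ≥ −c, y ≥ 0.

Maximize: z = -24y1 - 46y2 - 30y3 - 29y4

Subject to:
  2y1 + 4y2 + 5y3 + y4 ≥ 19
  2y1 + 3y2 + 2y3 + 2y4 ≥ 10
  y1, y2, y3, y4 ≥ 0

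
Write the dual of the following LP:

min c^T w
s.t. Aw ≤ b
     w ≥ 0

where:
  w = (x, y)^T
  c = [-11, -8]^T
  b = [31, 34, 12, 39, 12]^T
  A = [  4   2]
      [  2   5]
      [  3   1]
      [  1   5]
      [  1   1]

Primal min cᵀx s.t. Ax ≤ b, x ≥ 0  →  Dual max −bᵀy s.t. Aᵀy ≥ −c, y ≥ 0.

Maximize: z = -31y1 - 34y2 - 12y3 - 39y4 - 12y5

Subject to:
  4y1 + 2y2 + 3y3 + y4 + y5 ≥ 11
  2y1 + 5y2 + y3 + 5y4 + y5 ≥ 8
  y1, y2, y3, y4, y5 ≥ 0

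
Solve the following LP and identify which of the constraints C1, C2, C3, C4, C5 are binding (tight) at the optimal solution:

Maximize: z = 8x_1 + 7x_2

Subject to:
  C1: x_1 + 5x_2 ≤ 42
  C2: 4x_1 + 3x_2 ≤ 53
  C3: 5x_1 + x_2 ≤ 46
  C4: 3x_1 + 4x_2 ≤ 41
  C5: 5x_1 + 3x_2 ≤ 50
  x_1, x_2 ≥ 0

At x_1 = 7, x_2 = 5, compute slack b - a·x for each constraint:
  C1: 42 − 32 = 10  (slack)
  C2: 53 − 43 = 10  (slack)
  C3: 46 − 40 = 6  (slack)
  C4: 41 − 41 = 0  (binding)
  C5: 50 − 50 = 0  (binding)

Optimal: x_1 = 7, x_2 = 5
Binding: C4, C5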